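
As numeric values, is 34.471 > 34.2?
True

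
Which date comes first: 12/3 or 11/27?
11/27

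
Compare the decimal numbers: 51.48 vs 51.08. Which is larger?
51.48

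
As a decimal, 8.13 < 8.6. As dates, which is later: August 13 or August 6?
August 13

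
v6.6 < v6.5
False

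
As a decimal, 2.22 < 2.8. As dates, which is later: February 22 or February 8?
February 22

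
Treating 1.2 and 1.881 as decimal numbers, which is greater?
1.881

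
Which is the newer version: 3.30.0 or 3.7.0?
3.30.0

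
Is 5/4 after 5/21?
No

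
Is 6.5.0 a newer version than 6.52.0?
No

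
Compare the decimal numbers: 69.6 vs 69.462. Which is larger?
69.6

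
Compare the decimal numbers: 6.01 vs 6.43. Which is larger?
6.43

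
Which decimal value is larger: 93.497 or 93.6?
93.6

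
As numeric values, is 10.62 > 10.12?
True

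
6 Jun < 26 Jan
False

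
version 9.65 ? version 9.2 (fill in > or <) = >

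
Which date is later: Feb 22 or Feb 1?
Feb 22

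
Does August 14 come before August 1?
No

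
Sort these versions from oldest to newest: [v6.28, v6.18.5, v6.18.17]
[v6.18.5, v6.18.17, v6.28]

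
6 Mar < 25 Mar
True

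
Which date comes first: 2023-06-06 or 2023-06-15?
2023-06-06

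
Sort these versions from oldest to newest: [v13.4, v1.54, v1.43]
[v1.43, v1.54, v13.4]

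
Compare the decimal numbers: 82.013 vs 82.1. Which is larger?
82.1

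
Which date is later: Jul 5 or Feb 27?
Jul 5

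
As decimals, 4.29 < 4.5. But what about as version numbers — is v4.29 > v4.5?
True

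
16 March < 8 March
False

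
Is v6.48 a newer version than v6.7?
Yes. Version numbers are compared segment by segment as integers, not as decimals: minor version 48 > 7, so v6.48 > v6.7 (even though the decimal 6.48 < 6.7).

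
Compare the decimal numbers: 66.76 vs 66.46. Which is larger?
66.76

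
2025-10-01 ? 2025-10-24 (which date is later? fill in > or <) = <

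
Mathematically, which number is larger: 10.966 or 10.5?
10.966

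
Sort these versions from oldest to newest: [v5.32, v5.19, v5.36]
[v5.19, v5.32, v5.36]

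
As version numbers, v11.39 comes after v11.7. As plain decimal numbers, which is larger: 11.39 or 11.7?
11.7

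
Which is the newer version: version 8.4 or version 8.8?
version 8.8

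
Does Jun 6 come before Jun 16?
Yes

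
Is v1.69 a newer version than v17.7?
No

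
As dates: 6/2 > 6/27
False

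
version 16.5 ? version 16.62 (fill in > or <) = <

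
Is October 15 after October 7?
Yes. Day 15 comes after day 7 in October — this is a date comparison, not a decimal one (the decimal 10.15 would be smaller than 10.7).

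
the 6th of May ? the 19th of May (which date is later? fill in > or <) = <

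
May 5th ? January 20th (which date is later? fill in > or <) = >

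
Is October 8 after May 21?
Yes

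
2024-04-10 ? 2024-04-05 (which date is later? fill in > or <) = >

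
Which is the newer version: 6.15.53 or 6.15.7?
6.15.53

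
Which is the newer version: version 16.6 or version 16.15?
version 16.15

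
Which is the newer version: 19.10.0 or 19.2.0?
19.10.0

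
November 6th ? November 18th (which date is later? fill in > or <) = <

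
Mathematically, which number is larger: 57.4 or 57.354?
57.4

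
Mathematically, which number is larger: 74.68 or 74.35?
74.68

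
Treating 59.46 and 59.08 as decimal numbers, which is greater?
59.46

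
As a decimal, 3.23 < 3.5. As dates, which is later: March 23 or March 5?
March 23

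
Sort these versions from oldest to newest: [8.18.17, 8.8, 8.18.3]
[8.8, 8.18.3, 8.18.17]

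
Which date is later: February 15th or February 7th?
February 15th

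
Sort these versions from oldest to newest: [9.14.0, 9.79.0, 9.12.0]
[9.12.0, 9.14.0, 9.79.0]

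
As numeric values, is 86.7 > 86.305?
True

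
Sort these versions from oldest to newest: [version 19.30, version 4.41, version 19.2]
[version 4.41, version 19.2, version 19.30]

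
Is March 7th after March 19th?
No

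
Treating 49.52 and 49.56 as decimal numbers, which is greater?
49.56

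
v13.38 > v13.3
True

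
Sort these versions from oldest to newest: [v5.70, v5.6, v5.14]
[v5.6, v5.14, v5.70]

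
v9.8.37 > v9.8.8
True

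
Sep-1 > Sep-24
False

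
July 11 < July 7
False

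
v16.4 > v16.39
False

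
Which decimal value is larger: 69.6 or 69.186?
69.6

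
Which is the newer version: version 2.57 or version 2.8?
version 2.57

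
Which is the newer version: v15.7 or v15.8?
v15.8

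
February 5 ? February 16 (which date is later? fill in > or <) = <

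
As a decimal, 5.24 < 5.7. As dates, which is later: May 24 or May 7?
May 24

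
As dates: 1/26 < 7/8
True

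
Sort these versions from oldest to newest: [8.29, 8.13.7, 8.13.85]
[8.13.7, 8.13.85, 8.29]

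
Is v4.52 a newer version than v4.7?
Yes. Version numbers are compared segment by segment as integers, not as decimals: minor version 52 > 7, so v4.52 > v4.7 (even though the decimal 4.52 < 4.7).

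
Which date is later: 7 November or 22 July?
7 November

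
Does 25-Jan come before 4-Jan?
No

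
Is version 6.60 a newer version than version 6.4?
Yes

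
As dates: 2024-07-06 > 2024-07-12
False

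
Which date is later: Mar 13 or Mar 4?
Mar 13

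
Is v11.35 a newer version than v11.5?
Yes. Version numbers are compared segment by segment as integers, not as decimals: minor version 35 > 5, so v11.35 > v11.5 (even though the decimal 11.35 < 11.5).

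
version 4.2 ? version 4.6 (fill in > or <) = <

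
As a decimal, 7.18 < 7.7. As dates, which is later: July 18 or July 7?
July 18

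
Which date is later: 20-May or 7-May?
20-May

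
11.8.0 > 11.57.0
False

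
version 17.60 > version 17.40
True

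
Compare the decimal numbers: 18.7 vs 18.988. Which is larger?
18.988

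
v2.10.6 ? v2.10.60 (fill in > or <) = <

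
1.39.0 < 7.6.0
True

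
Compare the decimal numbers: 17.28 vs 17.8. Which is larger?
17.8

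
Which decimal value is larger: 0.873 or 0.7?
0.873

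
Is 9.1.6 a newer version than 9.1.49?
No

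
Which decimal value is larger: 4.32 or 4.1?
4.32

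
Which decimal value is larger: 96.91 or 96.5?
96.91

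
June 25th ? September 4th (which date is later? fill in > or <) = <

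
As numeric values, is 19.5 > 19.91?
False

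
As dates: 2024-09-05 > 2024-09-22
False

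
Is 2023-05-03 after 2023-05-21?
No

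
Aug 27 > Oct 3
False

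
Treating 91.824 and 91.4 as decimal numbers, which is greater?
91.824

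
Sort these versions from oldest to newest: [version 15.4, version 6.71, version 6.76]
[version 6.71, version 6.76, version 15.4]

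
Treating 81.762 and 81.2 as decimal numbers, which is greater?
81.762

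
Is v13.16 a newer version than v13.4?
Yes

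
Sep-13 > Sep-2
True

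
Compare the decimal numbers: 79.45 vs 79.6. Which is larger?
79.6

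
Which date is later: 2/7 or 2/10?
2/10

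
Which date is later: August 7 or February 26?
August 7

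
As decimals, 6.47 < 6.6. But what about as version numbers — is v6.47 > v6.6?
True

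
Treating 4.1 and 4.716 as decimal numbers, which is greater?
4.716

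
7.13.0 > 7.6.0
True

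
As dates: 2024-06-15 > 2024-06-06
True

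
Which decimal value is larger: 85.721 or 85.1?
85.721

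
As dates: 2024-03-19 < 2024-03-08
False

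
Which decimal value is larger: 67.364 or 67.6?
67.6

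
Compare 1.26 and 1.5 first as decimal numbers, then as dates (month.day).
As decimals: 1.26 < 1.5. As dates: 1/26 is later than 1/5 (day 26 > day 5).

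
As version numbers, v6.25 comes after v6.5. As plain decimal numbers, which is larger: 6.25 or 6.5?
6.5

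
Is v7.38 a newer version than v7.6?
Yes. Version numbers are compared segment by segment as integers, not as decimals: minor version 38 > 6, so v7.38 > v7.6 (even though the decimal 7.38 < 7.6).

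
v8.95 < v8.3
False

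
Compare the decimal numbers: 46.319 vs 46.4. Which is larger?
46.4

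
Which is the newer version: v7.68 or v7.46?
v7.68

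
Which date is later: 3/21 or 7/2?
7/2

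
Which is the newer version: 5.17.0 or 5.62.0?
5.62.0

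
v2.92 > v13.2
False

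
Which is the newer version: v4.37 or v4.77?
v4.77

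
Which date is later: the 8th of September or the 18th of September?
the 18th of September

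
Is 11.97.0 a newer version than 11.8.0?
Yes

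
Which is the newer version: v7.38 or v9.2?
v9.2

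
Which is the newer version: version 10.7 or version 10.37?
version 10.37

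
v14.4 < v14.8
True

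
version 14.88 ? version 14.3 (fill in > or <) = >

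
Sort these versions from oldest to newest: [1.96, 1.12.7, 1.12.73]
[1.12.7, 1.12.73, 1.96]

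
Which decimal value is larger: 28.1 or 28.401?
28.401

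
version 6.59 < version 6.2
False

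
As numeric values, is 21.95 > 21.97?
False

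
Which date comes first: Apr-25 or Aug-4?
Apr-25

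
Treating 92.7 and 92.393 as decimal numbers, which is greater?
92.7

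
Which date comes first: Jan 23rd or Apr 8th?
Jan 23rd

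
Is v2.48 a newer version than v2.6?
Yes. Version numbers are compared segment by segment as integers, not as decimals: minor version 48 > 6, so v2.48 > v2.6 (even though the decimal 2.48 < 2.6).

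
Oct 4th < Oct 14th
True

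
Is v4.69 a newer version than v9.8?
No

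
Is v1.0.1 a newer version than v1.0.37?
No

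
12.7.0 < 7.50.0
False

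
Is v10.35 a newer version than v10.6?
Yes. Version numbers are compared segment by segment as integers, not as decimals: minor version 35 > 6, so v10.35 > v10.6 (even though the decimal 10.35 < 10.6).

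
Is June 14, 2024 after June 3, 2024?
Yes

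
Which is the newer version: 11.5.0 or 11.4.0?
11.5.0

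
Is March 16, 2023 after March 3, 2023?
Yes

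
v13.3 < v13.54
True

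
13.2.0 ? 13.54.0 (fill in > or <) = <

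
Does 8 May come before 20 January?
No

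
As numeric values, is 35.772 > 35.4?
True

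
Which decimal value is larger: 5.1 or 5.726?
5.726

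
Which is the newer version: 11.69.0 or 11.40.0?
11.69.0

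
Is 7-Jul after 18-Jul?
No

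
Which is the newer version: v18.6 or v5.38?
v18.6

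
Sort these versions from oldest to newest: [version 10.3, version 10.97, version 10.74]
[version 10.3, version 10.74, version 10.97]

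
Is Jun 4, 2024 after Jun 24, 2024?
No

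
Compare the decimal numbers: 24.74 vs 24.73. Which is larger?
24.74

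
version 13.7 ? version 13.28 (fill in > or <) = <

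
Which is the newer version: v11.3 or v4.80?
v11.3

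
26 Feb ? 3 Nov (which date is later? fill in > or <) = <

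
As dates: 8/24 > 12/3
False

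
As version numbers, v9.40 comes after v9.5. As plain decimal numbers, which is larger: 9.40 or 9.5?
9.5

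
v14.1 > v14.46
False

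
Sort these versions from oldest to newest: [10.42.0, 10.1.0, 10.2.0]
[10.1.0, 10.2.0, 10.42.0]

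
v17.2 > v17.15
False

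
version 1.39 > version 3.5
False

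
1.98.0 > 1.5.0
True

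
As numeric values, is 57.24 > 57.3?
False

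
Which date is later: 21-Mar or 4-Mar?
21-Mar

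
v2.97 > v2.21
True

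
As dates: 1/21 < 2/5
True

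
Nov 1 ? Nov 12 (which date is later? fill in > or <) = <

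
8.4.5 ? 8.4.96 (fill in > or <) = <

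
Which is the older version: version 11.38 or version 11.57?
version 11.38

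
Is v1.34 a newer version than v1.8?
Yes. Version numbers are compared segment by segment as integers, not as decimals: minor version 34 > 8, so v1.34 > v1.8 (even though the decimal 1.34 < 1.8).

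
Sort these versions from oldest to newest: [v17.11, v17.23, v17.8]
[v17.8, v17.11, v17.23]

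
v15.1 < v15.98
True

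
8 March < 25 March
True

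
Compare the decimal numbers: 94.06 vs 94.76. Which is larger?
94.76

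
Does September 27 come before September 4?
No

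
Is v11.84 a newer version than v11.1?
Yes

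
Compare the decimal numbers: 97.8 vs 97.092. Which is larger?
97.8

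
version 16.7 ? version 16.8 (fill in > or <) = <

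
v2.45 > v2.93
False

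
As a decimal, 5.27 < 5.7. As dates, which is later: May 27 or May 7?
May 27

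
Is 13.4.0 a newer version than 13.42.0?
No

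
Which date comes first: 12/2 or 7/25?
7/25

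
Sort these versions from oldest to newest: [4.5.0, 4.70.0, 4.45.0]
[4.5.0, 4.45.0, 4.70.0]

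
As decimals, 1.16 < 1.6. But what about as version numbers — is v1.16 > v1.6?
True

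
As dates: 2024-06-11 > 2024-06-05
True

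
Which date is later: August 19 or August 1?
August 19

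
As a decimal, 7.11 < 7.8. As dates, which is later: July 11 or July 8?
July 11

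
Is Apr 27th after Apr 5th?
Yes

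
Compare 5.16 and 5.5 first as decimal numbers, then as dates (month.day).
As decimals: 5.16 < 5.5. As dates: 5/16 is later than 5/5 (day 16 > day 5).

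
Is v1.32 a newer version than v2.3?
No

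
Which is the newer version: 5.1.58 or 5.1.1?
5.1.58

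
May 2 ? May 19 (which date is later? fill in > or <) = <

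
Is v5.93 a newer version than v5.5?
Yes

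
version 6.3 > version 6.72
False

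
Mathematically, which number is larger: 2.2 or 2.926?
2.926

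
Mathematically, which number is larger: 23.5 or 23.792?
23.792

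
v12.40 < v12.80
True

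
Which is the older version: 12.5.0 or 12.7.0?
12.5.0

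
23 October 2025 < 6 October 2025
False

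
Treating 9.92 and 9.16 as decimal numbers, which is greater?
9.92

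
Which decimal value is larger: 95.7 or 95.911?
95.911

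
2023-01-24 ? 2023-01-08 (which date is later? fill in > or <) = >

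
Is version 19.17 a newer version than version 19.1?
Yes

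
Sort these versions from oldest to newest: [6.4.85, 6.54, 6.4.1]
[6.4.1, 6.4.85, 6.54]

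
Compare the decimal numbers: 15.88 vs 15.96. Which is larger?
15.96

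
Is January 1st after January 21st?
No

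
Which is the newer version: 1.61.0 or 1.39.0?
1.61.0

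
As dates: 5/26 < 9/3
True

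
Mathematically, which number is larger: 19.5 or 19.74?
19.74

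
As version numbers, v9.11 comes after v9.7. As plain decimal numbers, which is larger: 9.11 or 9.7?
9.7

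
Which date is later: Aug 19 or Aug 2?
Aug 19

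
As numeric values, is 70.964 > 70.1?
True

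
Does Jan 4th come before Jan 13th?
Yes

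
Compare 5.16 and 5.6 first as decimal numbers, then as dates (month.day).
As decimals: 5.16 < 5.6. As dates: 5/16 is later than 5/6 (day 16 > day 6).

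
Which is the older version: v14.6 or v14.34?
v14.6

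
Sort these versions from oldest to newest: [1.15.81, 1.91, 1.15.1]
[1.15.1, 1.15.81, 1.91]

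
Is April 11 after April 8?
Yes. Day 11 comes after day 8 in April — this is a date comparison, not a decimal one (the decimal 4.11 would be smaller than 4.8).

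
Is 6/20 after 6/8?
Yes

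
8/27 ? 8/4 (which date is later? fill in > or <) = >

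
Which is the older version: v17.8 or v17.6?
v17.6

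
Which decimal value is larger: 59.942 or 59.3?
59.942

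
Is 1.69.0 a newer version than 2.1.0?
No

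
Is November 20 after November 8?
Yes. Day 20 comes after day 8 in November — this is a date comparison, not a decimal one (the decimal 11.20 would be smaller than 11.8).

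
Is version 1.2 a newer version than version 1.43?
No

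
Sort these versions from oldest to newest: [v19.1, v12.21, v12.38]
[v12.21, v12.38, v19.1]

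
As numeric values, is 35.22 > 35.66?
False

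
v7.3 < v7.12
True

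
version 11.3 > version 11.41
False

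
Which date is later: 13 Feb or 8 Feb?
13 Feb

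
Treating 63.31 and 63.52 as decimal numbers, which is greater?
63.52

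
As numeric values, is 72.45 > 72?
True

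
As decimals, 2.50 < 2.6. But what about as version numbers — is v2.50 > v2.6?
True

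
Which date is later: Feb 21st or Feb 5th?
Feb 21st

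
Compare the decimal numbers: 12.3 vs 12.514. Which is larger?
12.514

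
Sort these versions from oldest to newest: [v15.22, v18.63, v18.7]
[v15.22, v18.7, v18.63]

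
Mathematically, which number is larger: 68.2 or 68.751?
68.751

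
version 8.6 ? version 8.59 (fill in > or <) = <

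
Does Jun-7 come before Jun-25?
Yes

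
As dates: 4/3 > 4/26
False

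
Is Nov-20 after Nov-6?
Yes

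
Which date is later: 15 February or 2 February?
15 February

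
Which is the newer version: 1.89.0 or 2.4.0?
2.4.0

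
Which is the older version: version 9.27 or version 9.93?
version 9.27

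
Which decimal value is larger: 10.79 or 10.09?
10.79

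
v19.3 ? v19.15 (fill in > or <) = <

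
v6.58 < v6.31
False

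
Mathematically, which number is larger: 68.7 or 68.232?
68.7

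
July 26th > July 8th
True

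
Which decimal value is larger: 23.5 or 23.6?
23.6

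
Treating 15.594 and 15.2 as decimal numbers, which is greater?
15.594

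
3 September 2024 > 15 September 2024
False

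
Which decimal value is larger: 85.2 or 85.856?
85.856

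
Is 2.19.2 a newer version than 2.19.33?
No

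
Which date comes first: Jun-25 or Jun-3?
Jun-3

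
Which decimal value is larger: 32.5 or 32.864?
32.864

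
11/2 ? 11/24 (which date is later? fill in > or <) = <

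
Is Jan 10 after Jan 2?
Yes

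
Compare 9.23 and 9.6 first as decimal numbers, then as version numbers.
As decimals: 9.23 < 9.6. As versions: v9.23 > v9.6 (minor version 23 > 6).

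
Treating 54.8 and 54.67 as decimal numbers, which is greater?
54.8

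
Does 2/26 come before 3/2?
Yes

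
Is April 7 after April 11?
No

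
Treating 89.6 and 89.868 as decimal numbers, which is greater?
89.868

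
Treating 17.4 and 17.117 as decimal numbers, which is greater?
17.4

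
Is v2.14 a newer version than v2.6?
Yes. Version numbers are compared segment by segment as integers, not as decimals: minor version 14 > 6, so v2.14 > v2.6 (even though the decimal 2.14 < 2.6).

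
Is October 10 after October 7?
Yes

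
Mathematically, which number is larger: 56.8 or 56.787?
56.8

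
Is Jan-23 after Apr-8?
No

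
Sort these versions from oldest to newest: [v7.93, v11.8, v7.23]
[v7.23, v7.93, v11.8]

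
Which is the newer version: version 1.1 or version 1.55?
version 1.55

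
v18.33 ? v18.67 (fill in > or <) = <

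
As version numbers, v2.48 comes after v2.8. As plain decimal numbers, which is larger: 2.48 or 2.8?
2.8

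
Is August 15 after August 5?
Yes. Day 15 comes after day 5 in August — this is a date comparison, not a decimal one (the decimal 8.15 would be smaller than 8.5).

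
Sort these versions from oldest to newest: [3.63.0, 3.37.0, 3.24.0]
[3.24.0, 3.37.0, 3.63.0]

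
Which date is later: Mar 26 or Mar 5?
Mar 26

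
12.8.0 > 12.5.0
True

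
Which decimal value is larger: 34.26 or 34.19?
34.26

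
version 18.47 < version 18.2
False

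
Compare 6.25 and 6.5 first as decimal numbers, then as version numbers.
As decimals: 6.25 < 6.5. As versions: v6.25 > v6.5 (minor version 25 > 5).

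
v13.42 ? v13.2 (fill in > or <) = >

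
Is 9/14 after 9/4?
Yes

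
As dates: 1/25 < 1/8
False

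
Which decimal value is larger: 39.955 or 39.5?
39.955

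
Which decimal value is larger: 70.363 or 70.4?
70.4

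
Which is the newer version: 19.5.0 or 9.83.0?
19.5.0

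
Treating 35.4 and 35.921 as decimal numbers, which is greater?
35.921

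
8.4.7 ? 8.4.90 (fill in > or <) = <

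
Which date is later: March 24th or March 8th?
March 24th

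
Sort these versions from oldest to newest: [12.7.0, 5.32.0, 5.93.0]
[5.32.0, 5.93.0, 12.7.0]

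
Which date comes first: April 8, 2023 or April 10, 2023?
April 8, 2023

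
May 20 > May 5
True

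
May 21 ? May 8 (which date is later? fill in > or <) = >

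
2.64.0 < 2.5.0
False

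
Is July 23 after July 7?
Yes. Day 23 comes after day 7 in July — this is a date comparison, not a decimal one (the decimal 7.23 would be smaller than 7.7).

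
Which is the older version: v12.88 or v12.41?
v12.41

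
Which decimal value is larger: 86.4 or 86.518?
86.518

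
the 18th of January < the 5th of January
False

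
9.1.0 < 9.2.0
True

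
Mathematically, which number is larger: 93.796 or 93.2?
93.796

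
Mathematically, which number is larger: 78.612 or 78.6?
78.612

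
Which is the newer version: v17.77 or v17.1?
v17.77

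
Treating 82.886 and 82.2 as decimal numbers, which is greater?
82.886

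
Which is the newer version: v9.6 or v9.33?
v9.33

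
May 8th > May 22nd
False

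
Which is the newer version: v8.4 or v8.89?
v8.89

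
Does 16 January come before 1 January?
No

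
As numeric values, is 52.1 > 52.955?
False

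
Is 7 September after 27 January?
Yes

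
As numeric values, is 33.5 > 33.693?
False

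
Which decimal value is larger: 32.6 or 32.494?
32.6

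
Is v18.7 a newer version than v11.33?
Yes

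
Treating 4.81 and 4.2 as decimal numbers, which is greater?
4.81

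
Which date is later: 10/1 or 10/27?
10/27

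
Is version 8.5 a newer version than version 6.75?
Yes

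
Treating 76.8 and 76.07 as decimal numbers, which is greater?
76.8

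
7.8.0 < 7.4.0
False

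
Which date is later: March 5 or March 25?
March 25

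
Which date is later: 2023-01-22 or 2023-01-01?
2023-01-22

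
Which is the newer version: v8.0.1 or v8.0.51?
v8.0.51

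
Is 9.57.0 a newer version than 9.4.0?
Yes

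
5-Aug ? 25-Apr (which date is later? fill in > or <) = >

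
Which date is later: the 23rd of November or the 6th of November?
the 23rd of November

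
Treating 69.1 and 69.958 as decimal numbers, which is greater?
69.958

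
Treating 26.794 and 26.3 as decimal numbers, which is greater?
26.794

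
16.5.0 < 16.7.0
True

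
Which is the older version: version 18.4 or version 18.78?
version 18.4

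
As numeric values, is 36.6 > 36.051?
True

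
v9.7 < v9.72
True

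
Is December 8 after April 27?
Yes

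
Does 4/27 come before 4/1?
No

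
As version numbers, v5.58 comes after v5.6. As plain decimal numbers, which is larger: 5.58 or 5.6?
5.6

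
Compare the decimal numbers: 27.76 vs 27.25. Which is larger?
27.76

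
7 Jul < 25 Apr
False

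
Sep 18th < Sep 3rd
False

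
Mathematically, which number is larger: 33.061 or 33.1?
33.1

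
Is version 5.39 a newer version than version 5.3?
Yes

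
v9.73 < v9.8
False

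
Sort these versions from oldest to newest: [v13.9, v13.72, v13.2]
[v13.2, v13.9, v13.72]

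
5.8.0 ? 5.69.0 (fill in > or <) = <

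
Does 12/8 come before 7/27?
No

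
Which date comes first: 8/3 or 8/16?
8/3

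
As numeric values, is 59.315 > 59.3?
True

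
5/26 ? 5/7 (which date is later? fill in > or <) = >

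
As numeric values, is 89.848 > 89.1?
True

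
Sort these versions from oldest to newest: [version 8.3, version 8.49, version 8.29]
[version 8.3, version 8.29, version 8.49]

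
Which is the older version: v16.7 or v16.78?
v16.7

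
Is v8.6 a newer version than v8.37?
No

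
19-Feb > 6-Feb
True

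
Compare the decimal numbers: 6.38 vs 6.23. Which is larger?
6.38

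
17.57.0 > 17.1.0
True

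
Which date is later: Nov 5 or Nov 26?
Nov 26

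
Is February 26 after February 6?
Yes. Day 26 comes after day 6 in February — this is a date comparison, not a decimal one (the decimal 2.26 would be smaller than 2.6).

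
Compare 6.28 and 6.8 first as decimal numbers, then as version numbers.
As decimals: 6.28 < 6.8. As versions: v6.28 > v6.8 (minor version 28 > 8).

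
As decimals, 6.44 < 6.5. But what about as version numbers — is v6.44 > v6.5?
True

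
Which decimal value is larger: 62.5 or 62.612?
62.612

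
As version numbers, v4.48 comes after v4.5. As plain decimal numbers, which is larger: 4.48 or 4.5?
4.5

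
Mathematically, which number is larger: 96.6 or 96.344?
96.6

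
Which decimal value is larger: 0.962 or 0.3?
0.962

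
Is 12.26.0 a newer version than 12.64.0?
No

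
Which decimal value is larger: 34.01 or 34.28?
34.28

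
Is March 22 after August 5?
No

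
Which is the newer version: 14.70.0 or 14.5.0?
14.70.0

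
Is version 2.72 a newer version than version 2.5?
Yes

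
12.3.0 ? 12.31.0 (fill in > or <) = <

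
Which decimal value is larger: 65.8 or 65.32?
65.8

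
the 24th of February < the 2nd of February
False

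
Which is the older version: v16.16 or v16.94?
v16.16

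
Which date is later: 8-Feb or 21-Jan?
8-Feb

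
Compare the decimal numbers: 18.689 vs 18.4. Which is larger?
18.689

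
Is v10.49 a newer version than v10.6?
Yes. Version numbers are compared segment by segment as integers, not as decimals: minor version 49 > 6, so v10.49 > v10.6 (even though the decimal 10.49 < 10.6).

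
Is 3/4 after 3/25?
No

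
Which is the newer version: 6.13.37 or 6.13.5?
6.13.37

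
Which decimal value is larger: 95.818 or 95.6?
95.818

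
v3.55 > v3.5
True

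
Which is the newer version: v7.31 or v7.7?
v7.31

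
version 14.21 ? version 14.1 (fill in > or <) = >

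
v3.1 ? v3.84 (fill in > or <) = <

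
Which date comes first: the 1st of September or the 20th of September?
the 1st of September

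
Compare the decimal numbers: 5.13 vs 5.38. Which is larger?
5.38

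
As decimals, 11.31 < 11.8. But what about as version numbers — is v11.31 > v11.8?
True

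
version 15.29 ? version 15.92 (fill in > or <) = <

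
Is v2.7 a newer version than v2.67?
No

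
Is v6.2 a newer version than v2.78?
Yes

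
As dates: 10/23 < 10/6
False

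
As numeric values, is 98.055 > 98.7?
False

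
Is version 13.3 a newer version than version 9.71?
Yes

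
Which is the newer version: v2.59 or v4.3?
v4.3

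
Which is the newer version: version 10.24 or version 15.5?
version 15.5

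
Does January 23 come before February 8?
Yes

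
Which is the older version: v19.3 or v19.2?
v19.2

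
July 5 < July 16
True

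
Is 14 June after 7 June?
Yes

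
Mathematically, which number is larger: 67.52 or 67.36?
67.52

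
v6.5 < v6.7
True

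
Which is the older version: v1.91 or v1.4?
v1.4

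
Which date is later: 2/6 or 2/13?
2/13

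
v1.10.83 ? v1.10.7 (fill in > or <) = >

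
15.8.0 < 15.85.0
True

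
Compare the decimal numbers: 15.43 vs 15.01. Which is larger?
15.43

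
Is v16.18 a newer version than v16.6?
Yes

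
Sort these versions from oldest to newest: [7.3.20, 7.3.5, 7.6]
[7.3.5, 7.3.20, 7.6]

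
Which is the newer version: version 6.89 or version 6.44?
version 6.89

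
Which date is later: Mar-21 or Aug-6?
Aug-6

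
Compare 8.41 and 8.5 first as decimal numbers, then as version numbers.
As decimals: 8.41 < 8.5. As versions: v8.41 > v8.5 (minor version 41 > 5).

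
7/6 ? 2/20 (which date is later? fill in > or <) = >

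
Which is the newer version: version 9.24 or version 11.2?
version 11.2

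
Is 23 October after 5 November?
No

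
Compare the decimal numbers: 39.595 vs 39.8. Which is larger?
39.8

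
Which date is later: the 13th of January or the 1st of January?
the 13th of January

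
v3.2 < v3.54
True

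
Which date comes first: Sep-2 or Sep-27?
Sep-2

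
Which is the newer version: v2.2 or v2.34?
v2.34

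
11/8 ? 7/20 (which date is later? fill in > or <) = >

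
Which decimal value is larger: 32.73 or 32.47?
32.73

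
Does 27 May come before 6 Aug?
Yes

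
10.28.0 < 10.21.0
False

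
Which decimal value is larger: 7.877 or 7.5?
7.877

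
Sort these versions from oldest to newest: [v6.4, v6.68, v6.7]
[v6.4, v6.7, v6.68]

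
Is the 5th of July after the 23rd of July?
No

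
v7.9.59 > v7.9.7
True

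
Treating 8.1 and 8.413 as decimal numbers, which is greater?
8.413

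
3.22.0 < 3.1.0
False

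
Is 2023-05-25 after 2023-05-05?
Yes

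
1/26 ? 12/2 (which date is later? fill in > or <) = <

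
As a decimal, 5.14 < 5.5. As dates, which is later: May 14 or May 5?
May 14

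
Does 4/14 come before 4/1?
No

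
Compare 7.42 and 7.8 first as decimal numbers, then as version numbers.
As decimals: 7.42 < 7.8. As versions: v7.42 > v7.8 (minor version 42 > 8).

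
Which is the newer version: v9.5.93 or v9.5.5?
v9.5.93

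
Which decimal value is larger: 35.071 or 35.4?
35.4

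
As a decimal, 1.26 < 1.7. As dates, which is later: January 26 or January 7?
January 26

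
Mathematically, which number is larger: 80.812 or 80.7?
80.812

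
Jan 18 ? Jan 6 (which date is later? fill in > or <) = >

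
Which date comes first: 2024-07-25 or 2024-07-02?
2024-07-02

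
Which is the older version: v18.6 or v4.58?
v4.58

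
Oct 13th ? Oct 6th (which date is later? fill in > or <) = >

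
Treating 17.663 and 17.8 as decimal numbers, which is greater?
17.8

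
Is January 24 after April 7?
No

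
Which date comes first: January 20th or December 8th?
January 20th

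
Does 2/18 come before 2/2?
No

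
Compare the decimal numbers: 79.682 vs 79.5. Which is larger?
79.682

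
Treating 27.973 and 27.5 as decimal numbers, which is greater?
27.973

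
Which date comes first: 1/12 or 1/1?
1/1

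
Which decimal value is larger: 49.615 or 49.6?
49.615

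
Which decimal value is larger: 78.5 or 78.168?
78.5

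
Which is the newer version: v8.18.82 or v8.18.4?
v8.18.82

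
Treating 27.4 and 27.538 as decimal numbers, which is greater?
27.538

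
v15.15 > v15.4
True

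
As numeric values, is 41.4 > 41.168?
True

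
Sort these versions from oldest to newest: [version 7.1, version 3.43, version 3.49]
[version 3.43, version 3.49, version 7.1]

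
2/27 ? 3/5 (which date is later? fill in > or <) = <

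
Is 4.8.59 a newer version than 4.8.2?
Yes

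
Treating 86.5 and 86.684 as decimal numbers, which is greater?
86.684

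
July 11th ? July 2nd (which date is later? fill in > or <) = >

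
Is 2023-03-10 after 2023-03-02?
Yes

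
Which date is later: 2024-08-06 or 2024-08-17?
2024-08-17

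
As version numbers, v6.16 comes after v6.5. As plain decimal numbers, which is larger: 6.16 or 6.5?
6.5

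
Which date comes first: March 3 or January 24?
January 24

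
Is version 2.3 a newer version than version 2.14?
No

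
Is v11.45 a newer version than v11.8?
Yes. Version numbers are compared segment by segment as integers, not as decimals: minor version 45 > 8, so v11.45 > v11.8 (even though the decimal 11.45 < 11.8).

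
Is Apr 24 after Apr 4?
Yes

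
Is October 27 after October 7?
Yes. Day 27 comes after day 7 in October — this is a date comparison, not a decimal one (the decimal 10.27 would be smaller than 10.7).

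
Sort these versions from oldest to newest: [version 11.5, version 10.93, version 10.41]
[version 10.41, version 10.93, version 11.5]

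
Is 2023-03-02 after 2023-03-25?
No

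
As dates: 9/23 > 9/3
True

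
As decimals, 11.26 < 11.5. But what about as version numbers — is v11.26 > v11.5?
True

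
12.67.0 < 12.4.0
False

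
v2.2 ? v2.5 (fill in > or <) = <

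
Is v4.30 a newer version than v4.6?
Yes. Version numbers are compared segment by segment as integers, not as decimals: minor version 30 > 6, so v4.30 > v4.6 (even though the decimal 4.30 < 4.6).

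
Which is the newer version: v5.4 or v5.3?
v5.4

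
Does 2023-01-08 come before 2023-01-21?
Yes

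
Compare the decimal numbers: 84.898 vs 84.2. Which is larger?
84.898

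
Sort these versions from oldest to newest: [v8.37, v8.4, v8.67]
[v8.4, v8.37, v8.67]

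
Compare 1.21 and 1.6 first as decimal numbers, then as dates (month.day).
As decimals: 1.21 < 1.6. As dates: 1/21 is later than 1/6 (day 21 > day 6).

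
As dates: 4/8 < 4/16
True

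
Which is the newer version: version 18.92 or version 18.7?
version 18.92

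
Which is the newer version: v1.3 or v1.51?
v1.51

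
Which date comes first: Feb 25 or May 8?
Feb 25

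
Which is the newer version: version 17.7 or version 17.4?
version 17.7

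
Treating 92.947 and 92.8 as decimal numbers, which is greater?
92.947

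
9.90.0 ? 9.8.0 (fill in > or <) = >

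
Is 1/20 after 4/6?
No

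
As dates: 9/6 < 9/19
True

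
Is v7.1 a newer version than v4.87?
Yes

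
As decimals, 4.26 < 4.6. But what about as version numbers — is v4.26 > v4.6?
True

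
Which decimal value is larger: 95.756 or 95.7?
95.756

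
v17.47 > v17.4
True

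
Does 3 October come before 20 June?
No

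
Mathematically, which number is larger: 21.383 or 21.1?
21.383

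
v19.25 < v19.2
False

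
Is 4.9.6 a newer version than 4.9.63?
No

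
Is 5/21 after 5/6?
Yes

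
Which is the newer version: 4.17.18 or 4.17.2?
4.17.18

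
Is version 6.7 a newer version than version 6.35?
No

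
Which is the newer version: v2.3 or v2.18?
v2.18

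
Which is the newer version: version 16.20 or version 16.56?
version 16.56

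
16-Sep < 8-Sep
False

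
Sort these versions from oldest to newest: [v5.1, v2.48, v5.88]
[v2.48, v5.1, v5.88]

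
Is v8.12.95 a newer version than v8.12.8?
Yes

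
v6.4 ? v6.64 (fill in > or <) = <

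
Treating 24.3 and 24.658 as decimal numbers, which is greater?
24.658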